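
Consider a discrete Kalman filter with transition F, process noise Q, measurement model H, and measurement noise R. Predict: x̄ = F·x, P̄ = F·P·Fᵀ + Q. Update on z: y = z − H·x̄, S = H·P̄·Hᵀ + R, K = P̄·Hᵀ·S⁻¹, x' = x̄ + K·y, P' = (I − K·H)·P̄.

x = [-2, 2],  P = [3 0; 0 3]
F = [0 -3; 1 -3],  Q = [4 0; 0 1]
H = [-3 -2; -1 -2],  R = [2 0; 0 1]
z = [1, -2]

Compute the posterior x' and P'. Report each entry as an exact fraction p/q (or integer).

x' = [-4167/4967, 5447/4967]
P' = [2846/4967 -2266/4967; -2266/4967 2614/4967]

x̄ = F·x = [-6, -8]
P̄ = F·P·Fᵀ + Q = [31 27; 27 31]
y = z − H·x̄ = [-33, -24]
S = H·P̄·Hᵀ + R = [729 433; 433 264]
K = P̄·Hᵀ·S⁻¹ = [-2003/4967 1686/4967; 785/4967 -2962/4967]
x' = x̄ + K·y = [-4167/4967, 5447/4967]
P' = (I − K·H)·P̄ = [2846/4967 -2266/4967; -2266/4967 2614/4967]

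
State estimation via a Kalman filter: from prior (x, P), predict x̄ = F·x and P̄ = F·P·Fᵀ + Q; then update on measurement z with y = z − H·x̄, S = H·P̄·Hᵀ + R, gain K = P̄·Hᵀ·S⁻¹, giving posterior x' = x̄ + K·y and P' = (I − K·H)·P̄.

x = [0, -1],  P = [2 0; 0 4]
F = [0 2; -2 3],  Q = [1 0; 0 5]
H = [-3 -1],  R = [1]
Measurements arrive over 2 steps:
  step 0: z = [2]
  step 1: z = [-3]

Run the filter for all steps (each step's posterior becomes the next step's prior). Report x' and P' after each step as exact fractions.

step 0: x̄ = F·x = [-2, -3]
step 0: P̄ = F·P·Fᵀ + Q = [17 24; 24 49]
step 0: y = z − H·x̄ = [-7]
step 0: S = H·P̄·Hᵀ + R = [347]
step 0: K = P̄·Hᵀ·S⁻¹ = [-75/347; -121/347]
step 0: x' = x̄ + K·y = [-169/347, -194/347]
step 0: P' = (I − K·H)·P̄ = [274/347 -747/347; -747/347 2362/347]
step 1: x̄ = F·x = [-388/347, -244/347]
step 1: P̄ = F·P·Fᵀ + Q = [9795/347 17160/347; 17160/347 33053/347]
step 1: y = z − H·x̄ = [-2449/347]
step 1: S = H·P̄·Hᵀ + R = [224515/347]
step 1: K = P̄·Hᵀ·S⁻¹ = [-9309/44903; -84533/224515]
step 1: x' = x̄ + K·y = [15491/44903, 438731/224515]
step 1: P' = (I − K·H)·P̄ = [18840/44903 -47211/44903; -47211/44903 792698/224515]

step 0: x' = [-169/347, -194/347], P' = [274/347 -747/347; -747/347 2362/347]
step 1: x' = [15491/44903, 438731/224515], P' = [18840/44903 -47211/44903; -47211/44903 792698/224515]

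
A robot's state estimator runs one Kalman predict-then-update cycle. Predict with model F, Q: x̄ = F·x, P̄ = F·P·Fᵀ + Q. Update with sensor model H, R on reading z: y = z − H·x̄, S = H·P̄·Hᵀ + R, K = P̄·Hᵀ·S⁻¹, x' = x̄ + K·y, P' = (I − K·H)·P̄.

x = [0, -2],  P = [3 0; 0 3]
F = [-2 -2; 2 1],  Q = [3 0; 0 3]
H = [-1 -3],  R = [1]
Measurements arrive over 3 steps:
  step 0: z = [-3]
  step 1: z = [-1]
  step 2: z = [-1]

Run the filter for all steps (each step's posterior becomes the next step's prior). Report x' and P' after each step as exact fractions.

step 0: x̄ = F·x = [4, -2]
step 0: P̄ = F·P·Fᵀ + Q = [27 -18; -18 18]
step 0: y = z − H·x̄ = [-5]
step 0: S = H·P̄·Hᵀ + R = [82]
step 0: K = P̄·Hᵀ·S⁻¹ = [27/82; -18/41]
step 0: x' = x̄ + K·y = [193/82, 8/41]
step 0: P' = (I − K·H)·P̄ = [1485/82 -252/41; -252/41 90/41]
step 1: x̄ = F·x = [-209/41, 201/41]
step 1: P̄ = F·P·Fᵀ + Q = [1437/41 -1638/41; -1638/41 2175/41]
step 1: y = z − H·x̄ = [353/41]
step 1: S = H·P̄·Hᵀ + R = [11225/41]
step 1: K = P̄·Hᵀ·S⁻¹ = [3477/11225; -4887/11225]
step 1: x' = x̄ + K·y = [-27284/11225, 12954/11225]
step 1: P' = (I − K·H)·P̄ = [98556/11225 -34011/11225; -34011/11225 12966/11225]
step 2: x̄ = F·x = [5732/2245, -41614/11225]
step 2: P̄ = F·P·Fᵀ + Q = [8307/449 -43218/2245; -43218/2245 304821/11225]
step 2: y = z − H·x̄ = [-107407/11225]
step 2: S = H·P̄·Hᵀ + R = [1665749/11225]
step 2: K = P̄·Hᵀ·S⁻¹ = [440595/1665749; -698373/1665749]
step 2: x' = x̄ + K·y = [1957/87671, 26687/87671]
step 2: P' = (I − K·H)·P̄ = [13524318/1665749 -4654971/1665749; -4654971/1665749 1784448/1665749]

step 0: x' = [193/82, 8/41], P' = [1485/82 -252/41; -252/41 90/41]
step 1: x' = [-27284/11225, 12954/11225], P' = [98556/11225 -34011/11225; -34011/11225 12966/11225]
step 2: x' = [1957/87671, 26687/87671], P' = [13524318/1665749 -4654971/1665749; -4654971/1665749 1784448/1665749]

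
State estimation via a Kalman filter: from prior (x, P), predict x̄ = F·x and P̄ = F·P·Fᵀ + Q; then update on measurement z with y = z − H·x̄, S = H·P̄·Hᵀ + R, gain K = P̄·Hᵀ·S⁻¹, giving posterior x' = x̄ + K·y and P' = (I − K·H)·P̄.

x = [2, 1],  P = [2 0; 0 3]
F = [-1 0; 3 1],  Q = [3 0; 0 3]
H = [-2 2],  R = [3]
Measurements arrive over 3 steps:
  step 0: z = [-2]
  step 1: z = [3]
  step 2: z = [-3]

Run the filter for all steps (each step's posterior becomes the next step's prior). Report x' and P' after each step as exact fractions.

step 0: x' = [106/167, -31/167], P' = [351/167 318/167; 318/167 408/167]
step 1: x' = [-1892/4309, 149/139], P' = [8832/4309 261/139; 261/139 340/139]
step 2: x' = [55936/89333, -77105/89333], P' = [2014917/982663 1845879/982663; 1845879/982663 2404143/982663]

step 0: x̄ = F·x = [-2, 7]
step 0: P̄ = F·P·Fᵀ + Q = [5 -6; -6 24]
step 0: y = z − H·x̄ = [-20]
step 0: S = H·P̄·Hᵀ + R = [167]
step 0: K = P̄·Hᵀ·S⁻¹ = [-22/167; 60/167]
step 0: x' = x̄ + K·y = [106/167, -31/167]
step 0: P' = (I − K·H)·P̄ = [351/167 318/167; 318/167 408/167]
step 1: x̄ = F·x = [-106/167, 287/167]
step 1: P̄ = F·P·Fᵀ + Q = [852/167 -1371/167; -1371/167 5976/167]
step 1: y = z − H·x̄ = [-285/167]
step 1: S = H·P̄·Hᵀ + R = [38781/167]
step 1: K = P̄·Hᵀ·S⁻¹ = [-494/4309; 158/417]
step 1: x' = x̄ + K·y = [-1892/4309, 149/139]
step 1: P' = (I − K·H)·P̄ = [8832/4309 261/139; 261/139 340/139]
step 2: x̄ = F·x = [1892/4309, -1057/4309]
step 2: P̄ = F·P·Fᵀ + Q = [21759/4309 -34587/4309; -34587/4309 151501/4309]
step 2: y = z − H·x̄ = [-7029/4309]
step 2: S = H·P̄·Hᵀ + R = [982663/4309]
step 2: K = P̄·Hᵀ·S⁻¹ = [-112692/982663; 372176/982663]
step 2: x' = x̄ + K·y = [55936/89333, -77105/89333]
step 2: P' = (I − K·H)·P̄ = [2014917/982663 1845879/982663; 1845879/982663 2404143/982663]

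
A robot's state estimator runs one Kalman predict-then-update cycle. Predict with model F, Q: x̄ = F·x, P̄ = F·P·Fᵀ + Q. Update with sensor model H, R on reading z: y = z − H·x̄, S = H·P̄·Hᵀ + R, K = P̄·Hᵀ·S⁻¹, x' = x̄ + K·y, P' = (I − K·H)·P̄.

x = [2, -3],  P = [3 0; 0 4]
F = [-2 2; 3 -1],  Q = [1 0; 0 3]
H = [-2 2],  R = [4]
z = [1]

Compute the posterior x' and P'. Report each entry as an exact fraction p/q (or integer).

x' = [-285/232, -33/58]
P' = [339/116 71/29; 71/29 86/29]

x̄ = F·x = [-10, 9]
P̄ = F·P·Fᵀ + Q = [29 -26; -26 34]
y = z − H·x̄ = [-37]
S = H·P̄·Hᵀ + R = [464]
K = P̄·Hᵀ·S⁻¹ = [-55/232; 15/58]
x' = x̄ + K·y = [-285/232, -33/58]
P' = (I − K·H)·P̄ = [339/116 71/29; 71/29 86/29]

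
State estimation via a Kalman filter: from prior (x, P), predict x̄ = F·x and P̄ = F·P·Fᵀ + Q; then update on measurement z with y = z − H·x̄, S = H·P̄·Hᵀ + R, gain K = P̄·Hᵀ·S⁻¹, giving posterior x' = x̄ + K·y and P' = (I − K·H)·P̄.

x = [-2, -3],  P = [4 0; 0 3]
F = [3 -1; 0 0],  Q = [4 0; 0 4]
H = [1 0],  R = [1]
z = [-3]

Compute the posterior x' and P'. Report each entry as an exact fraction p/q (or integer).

x' = [-3, 0]
P' = [43/44 0; 0 4]

x̄ = F·x = [-3, 0]
P̄ = F·P·Fᵀ + Q = [43 0; 0 4]
y = z − H·x̄ = [0]
S = H·P̄·Hᵀ + R = [44]
K = P̄·Hᵀ·S⁻¹ = [43/44; 0]
x' = x̄ + K·y = [-3, 0]
P' = (I − K·H)·P̄ = [43/44 0; 0 4]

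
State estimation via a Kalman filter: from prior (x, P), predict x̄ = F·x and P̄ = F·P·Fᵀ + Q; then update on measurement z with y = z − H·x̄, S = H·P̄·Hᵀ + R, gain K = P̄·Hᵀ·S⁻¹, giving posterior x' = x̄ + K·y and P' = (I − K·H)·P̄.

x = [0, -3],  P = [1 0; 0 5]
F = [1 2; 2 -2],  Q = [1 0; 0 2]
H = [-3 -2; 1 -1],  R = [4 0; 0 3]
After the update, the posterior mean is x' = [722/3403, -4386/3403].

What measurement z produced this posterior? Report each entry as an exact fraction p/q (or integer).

x̄ = F·x = [-6, 6]
P̄ = F·P·Fᵀ + Q = [22 -18; -18 26]
S = H·P̄·Hᵀ + R = [90 -32; -32 87]
K = P̄·Hᵀ·S⁻¹ = [-665/3403 1320/3403; -617/3403 -1948/3403]
x' − x̄ = [21140/3403, -24804/3403] = K·y
y = (KᵀK)⁻¹·Kᵀ·(x' − x̄) = [-4, 14]
z = y + H·x̄ = [-4, 14] + [6, -12] = [2, 2]

z = [2, 2]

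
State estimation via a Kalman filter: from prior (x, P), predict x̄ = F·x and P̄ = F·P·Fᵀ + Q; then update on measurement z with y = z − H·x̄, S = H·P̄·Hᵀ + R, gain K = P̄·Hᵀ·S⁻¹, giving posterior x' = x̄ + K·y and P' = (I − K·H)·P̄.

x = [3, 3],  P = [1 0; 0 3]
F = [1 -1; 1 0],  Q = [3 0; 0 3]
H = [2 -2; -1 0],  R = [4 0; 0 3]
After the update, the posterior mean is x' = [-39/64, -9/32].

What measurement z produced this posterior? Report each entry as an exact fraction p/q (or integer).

z = [1, 3]

x̄ = F·x = [0, 3]
P̄ = F·P·Fᵀ + Q = [7 1; 1 4]
S = H·P̄·Hᵀ + R = [40 -12; -12 10]
K = P̄·Hᵀ·S⁻¹ = [9/64 -17/32; -9/32 -7/16]
x' − x̄ = [-39/64, -105/32] = K·y
y = (KᵀK)⁻¹·Kᵀ·(x' − x̄) = [7, 3]
z = y + H·x̄ = [7, 3] + [-6, 0] = [1, 3]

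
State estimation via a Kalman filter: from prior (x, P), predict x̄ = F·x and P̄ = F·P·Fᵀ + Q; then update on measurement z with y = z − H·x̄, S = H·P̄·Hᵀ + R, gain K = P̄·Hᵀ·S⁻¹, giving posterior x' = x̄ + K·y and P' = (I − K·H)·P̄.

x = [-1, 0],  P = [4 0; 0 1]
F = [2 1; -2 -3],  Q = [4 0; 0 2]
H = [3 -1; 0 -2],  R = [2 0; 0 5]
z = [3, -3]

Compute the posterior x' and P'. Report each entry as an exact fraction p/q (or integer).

x' = [5979/4646, 2537/2323]
P' = [722/2323 725/2323; 725/2323 2385/2323]

x̄ = F·x = [-2, 2]
P̄ = F·P·Fᵀ + Q = [21 -19; -19 27]
y = z − H·x̄ = [11, 1]
S = H·P̄·Hᵀ + R = [332 168; 168 113]
K = P̄·Hᵀ·S⁻¹ = [1441/4646 -290/2323; -105/2323 -954/2323]
x' = x̄ + K·y = [5979/4646, 2537/2323]
P' = (I − K·H)·P̄ = [722/2323 725/2323; 725/2323 2385/2323]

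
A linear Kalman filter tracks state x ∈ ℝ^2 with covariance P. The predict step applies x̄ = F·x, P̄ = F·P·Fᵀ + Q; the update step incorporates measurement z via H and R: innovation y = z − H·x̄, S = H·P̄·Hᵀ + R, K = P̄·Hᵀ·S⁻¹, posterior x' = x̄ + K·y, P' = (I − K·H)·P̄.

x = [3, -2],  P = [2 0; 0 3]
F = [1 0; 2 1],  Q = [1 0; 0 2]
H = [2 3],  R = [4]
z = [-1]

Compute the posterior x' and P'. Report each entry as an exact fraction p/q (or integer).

x̄ = F·x = [3, 4]
P̄ = F·P·Fᵀ + Q = [3 4; 4 13]
y = z − H·x̄ = [-19]
S = H·P̄·Hᵀ + R = [181]
K = P̄·Hᵀ·S⁻¹ = [18/181; 47/181]
x' = x̄ + K·y = [201/181, -169/181]
P' = (I − K·H)·P̄ = [219/181 -122/181; -122/181 144/181]

x' = [201/181, -169/181]
P' = [219/181 -122/181; -122/181 144/181]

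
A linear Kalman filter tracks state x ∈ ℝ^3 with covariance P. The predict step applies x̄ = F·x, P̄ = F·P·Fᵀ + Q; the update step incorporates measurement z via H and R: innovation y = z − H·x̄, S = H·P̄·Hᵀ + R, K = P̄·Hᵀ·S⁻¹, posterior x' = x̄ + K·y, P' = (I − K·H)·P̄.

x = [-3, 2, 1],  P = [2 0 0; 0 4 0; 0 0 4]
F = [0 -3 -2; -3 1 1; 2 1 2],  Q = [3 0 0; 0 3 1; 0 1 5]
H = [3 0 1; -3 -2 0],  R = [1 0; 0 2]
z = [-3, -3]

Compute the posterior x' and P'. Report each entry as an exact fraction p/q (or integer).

x̄ = F·x = [-8, 12, -2]
P̄ = F·P·Fᵀ + Q = [55 -20 -28; -20 29 1; -28 1 33]
y = z − H·x̄ = [23, -3]
S = H·P̄·Hᵀ + R = [361 -293; -293 373]
K = P̄·Hᵀ·S⁻¹ = [517/1743 -178/1743; -21421/48804 -16565/48804; 5003/48804 14659/48804]
x' = x̄ + K·y = [-217/249, 5095/1743, -947/1743]
P' = (I − K·H)·P̄ = [398/249 -4001/1743 -7841/1743; -4001/1743 184607/48804 314663/48804; -7841/1743 314663/48804 663647/48804]

x' = [-217/249, 5095/1743, -947/1743]
P' = [398/249 -4001/1743 -7841/1743; -4001/1743 184607/48804 314663/48804; -7841/1743 314663/48804 663647/48804]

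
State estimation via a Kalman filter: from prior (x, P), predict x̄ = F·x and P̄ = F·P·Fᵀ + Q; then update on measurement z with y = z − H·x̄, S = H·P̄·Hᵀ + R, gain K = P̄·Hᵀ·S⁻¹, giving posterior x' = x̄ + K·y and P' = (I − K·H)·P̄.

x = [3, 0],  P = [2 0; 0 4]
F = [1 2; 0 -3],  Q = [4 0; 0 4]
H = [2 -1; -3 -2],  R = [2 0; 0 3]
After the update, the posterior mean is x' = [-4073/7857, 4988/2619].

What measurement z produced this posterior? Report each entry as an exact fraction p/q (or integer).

x̄ = F·x = [3, 0]
P̄ = F·P·Fᵀ + Q = [22 -24; -24 40]
S = H·P̄·Hᵀ + R = [226 -28; -28 73]
K = P̄·Hᵀ·S⁻¹ = [2230/7857 -1082/7857; -1108/2619 -712/2619]
x' − x̄ = [-27644/7857, 4988/2619] = K·y
y = (KᵀK)⁻¹·Kᵀ·(x' − x̄) = [-9, 7]
z = y + H·x̄ = [-9, 7] + [6, -9] = [-3, -2]

z = [-3, -2]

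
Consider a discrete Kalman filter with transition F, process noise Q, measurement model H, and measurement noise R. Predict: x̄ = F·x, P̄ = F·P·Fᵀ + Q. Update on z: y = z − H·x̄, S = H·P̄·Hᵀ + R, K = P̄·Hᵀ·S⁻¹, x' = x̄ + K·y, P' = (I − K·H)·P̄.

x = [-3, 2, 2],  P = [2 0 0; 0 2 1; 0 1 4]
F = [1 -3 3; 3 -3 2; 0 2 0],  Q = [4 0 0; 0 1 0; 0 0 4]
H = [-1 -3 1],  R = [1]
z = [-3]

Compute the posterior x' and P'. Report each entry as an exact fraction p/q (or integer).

x' = [4275/682, -225/341, 461/341]
P' = [7035/682 -801/341 1041/341; -801/341 533/341 716/341; 1041/341 716/341 3210/341]

x̄ = F·x = [-3, -11, 4]
P̄ = F·P·Fᵀ + Q = [42 33 -6; 33 41 -8; -6 -8 12]
y = z − H·x̄ = [-43]
S = H·P̄·Hᵀ + R = [682]
K = P̄·Hᵀ·S⁻¹ = [-147/682; -82/341; 21/341]
x' = x̄ + K·y = [4275/682, -225/341, 461/341]
P' = (I − K·H)·P̄ = [7035/682 -801/341 1041/341; -801/341 533/341 716/341; 1041/341 716/341 3210/341]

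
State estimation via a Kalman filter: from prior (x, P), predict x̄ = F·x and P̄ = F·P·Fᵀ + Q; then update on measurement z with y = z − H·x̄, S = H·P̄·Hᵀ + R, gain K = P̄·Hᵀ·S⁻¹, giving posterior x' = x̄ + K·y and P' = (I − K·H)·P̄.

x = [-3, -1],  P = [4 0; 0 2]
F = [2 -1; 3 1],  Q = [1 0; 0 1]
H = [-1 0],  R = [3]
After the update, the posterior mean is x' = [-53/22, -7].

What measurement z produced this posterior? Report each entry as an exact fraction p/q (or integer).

x̄ = F·x = [-5, -10]
P̄ = F·P·Fᵀ + Q = [19 22; 22 39]
S = H·P̄·Hᵀ + R = [22]
K = P̄·Hᵀ·S⁻¹ = [-19/22; -1]
x' − x̄ = [57/22, 3] = K·y
y = (KᵀK)⁻¹·Kᵀ·(x' − x̄) = [-3]
z = y + H·x̄ = [-3] + [5] = [2]

z = [2]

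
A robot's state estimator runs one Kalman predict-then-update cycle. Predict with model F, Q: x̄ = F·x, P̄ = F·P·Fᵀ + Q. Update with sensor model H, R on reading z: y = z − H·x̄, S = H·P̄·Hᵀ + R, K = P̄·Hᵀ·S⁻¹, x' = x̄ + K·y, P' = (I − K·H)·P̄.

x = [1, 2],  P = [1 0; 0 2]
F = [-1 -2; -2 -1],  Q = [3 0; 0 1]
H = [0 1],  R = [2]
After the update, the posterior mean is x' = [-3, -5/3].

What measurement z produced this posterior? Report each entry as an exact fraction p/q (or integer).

z = [-1]

x̄ = F·x = [-5, -4]
P̄ = F·P·Fᵀ + Q = [12 6; 6 7]
S = H·P̄·Hᵀ + R = [9]
K = P̄·Hᵀ·S⁻¹ = [2/3; 7/9]
x' − x̄ = [2, 7/3] = K·y
y = (KᵀK)⁻¹·Kᵀ·(x' − x̄) = [3]
z = y + H·x̄ = [3] + [-4] = [-1]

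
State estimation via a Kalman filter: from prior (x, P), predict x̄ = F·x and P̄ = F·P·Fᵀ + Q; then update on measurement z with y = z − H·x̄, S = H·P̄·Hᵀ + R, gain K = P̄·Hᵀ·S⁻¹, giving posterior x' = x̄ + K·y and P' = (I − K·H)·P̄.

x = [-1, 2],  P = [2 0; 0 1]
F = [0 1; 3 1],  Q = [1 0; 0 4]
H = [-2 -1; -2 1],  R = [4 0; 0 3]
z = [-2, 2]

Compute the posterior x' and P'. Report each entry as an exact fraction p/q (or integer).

x' = [13/35, 64/35]
P' = [113/315 34/315; 34/315 512/315]

x̄ = F·x = [2, -1]
P̄ = F·P·Fᵀ + Q = [2 1; 1 23]
y = z − H·x̄ = [1, 7]
S = H·P̄·Hᵀ + R = [39 -15; -15 30]
K = P̄·Hᵀ·S⁻¹ = [-13/63 -64/315; -29/63 148/315]
x' = x̄ + K·y = [13/35, 64/35]
P' = (I − K·H)·P̄ = [113/315 34/315; 34/315 512/315]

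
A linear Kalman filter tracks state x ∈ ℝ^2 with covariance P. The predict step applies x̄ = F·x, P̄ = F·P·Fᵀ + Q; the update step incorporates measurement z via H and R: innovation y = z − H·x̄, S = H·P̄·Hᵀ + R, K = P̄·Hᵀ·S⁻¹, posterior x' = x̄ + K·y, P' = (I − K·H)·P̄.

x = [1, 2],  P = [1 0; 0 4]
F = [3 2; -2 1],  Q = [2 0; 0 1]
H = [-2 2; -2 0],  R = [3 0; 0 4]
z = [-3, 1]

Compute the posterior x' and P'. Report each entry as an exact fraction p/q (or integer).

x̄ = F·x = [7, 0]
P̄ = F·P·Fᵀ + Q = [27 2; 2 9]
y = z − H·x̄ = [11, 15]
S = H·P̄·Hᵀ + R = [131 100; 100 112]
K = P̄·Hᵀ·S⁻¹ = [-25/584 -1037/2336; 123/292 -481/1168]
x' = x̄ + K·y = [-303/2336, -1803/1168]
P' = (I − K·H)·P̄ = [1037/1168 481/584; 481/584 425/292]

x' = [-303/2336, -1803/1168]
P' = [1037/1168 481/584; 481/584 425/292]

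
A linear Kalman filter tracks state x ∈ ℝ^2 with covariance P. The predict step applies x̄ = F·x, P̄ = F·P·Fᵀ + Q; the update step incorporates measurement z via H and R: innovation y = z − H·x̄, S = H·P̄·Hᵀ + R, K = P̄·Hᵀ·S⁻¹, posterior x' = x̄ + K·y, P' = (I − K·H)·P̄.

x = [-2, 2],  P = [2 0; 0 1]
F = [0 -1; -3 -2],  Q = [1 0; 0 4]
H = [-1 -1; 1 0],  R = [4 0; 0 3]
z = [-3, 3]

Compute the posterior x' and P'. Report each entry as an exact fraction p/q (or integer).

x' = [-3/41, 131/41]
P' = [42/41 -30/41; -30/41 162/41]

x̄ = F·x = [-2, 2]
P̄ = F·P·Fᵀ + Q = [2 2; 2 26]
y = z − H·x̄ = [-3, 5]
S = H·P̄·Hᵀ + R = [36 -4; -4 5]
K = P̄·Hᵀ·S⁻¹ = [-3/41 14/41; -33/41 -10/41]
x' = x̄ + K·y = [-3/41, 131/41]
P' = (I − K·H)·P̄ = [42/41 -30/41; -30/41 162/41]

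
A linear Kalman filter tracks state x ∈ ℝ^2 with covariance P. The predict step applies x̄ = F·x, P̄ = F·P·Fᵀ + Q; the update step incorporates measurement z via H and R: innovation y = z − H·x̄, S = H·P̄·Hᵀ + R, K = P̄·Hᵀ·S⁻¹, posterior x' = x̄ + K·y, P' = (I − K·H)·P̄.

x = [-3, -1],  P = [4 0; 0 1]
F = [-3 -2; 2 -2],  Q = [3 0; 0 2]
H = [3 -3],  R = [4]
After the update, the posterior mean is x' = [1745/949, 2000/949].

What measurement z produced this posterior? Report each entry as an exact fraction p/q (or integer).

z = [-1]

x̄ = F·x = [11, -4]
P̄ = F·P·Fᵀ + Q = [43 -20; -20 22]
S = H·P̄·Hᵀ + R = [949]
K = P̄·Hᵀ·S⁻¹ = [189/949; -126/949]
x' − x̄ = [-8694/949, 5796/949] = K·y
y = (KᵀK)⁻¹·Kᵀ·(x' − x̄) = [-46]
z = y + H·x̄ = [-46] + [45] = [-1]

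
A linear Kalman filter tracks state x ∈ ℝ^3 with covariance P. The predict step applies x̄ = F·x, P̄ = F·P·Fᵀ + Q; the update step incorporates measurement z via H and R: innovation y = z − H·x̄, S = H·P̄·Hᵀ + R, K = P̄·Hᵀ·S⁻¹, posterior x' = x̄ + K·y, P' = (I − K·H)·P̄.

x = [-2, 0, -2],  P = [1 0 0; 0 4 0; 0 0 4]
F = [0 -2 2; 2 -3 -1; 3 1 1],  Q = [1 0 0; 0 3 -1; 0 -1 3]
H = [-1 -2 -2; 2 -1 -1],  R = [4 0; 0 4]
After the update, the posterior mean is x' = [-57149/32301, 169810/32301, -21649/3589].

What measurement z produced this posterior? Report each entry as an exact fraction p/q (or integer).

x̄ = F·x = [-4, -2, -8]
P̄ = F·P·Fᵀ + Q = [33 16 0; 16 47 -11; 0 -11 20]
S = H·P̄·Hᵀ + R = [281 -24; -24 117]
K = P̄·Hᵀ·S⁻¹ = [-2135/10767 12490/32301; -3464/10767 -3236/32301; -258/3589 -329/3589]
x' − x̄ = [72055/32301, 234412/32301, 7063/3589] = K·y
y = (KᵀK)⁻¹·Kᵀ·(x' − x̄) = [-21, -5]
z = y + H·x̄ = [-21, -5] + [24, 2] = [3, -3]

z = [3, -3]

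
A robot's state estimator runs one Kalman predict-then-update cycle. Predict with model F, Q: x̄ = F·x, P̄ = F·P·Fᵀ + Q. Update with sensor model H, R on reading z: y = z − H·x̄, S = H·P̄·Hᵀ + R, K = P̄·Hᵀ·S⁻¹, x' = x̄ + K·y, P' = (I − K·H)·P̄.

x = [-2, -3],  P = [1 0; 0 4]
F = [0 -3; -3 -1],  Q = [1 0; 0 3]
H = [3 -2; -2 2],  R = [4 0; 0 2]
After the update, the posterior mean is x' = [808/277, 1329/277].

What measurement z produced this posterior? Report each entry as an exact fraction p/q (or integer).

z = [-2, 3]

x̄ = F·x = [9, 9]
P̄ = F·P·Fᵀ + Q = [37 12; 12 16]
S = H·P̄·Hᵀ + R = [257 -166; -166 118]
K = P̄·Hᵀ·S⁻¹ = [983/1385 796/1385; 180/277 272/277]
x' − x̄ = [-1685/277, -1164/277] = K·y
y = (KᵀK)⁻¹·Kᵀ·(x' − x̄) = [-11, 3]
z = y + H·x̄ = [-11, 3] + [9, 0] = [-2, 3]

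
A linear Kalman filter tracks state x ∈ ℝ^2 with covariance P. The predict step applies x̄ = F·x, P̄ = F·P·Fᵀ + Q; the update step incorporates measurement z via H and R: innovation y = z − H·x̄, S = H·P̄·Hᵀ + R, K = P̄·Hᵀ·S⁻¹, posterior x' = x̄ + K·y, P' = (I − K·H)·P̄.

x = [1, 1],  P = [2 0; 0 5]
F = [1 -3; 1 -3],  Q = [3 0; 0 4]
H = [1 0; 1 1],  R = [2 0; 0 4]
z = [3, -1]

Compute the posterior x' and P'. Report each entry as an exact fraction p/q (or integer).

x̄ = F·x = [-2, -2]
P̄ = F·P·Fᵀ + Q = [50 47; 47 51]
y = z − H·x̄ = [5, 3]
S = H·P̄·Hᵀ + R = [52 97; 97 199]
K = P̄·Hᵀ·S⁻¹ = [541/939 194/939; -51/313 179/313]
x' = x̄ + K·y = [1409/939, -344/313]
P' = (I − K·H)·P̄ = [1082/939 -102/313; -102/313 818/313]

x' = [1409/939, -344/313]
P' = [1082/939 -102/313; -102/313 818/313]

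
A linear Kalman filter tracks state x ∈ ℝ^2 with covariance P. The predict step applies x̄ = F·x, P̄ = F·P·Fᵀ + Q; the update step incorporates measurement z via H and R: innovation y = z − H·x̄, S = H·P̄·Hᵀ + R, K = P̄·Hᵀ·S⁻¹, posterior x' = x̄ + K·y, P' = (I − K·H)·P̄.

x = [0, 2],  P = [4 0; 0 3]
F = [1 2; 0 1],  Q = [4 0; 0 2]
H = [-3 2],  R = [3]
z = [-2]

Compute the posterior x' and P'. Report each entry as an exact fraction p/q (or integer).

x̄ = F·x = [4, 2]
P̄ = F·P·Fᵀ + Q = [20 6; 6 5]
y = z − H·x̄ = [6]
S = H·P̄·Hᵀ + R = [131]
K = P̄·Hᵀ·S⁻¹ = [-48/131; -8/131]
x' = x̄ + K·y = [236/131, 214/131]
P' = (I − K·H)·P̄ = [316/131 402/131; 402/131 591/131]

x' = [236/131, 214/131]
P' = [316/131 402/131; 402/131 591/131]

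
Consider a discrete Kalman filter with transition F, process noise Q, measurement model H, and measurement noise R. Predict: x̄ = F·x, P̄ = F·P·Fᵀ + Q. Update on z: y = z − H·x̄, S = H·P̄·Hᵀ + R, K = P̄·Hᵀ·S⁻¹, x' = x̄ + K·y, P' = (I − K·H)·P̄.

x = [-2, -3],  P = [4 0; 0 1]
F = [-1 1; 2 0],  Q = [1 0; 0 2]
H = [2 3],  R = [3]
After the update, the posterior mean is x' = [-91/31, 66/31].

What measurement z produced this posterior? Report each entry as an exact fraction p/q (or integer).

x̄ = F·x = [-1, -4]
P̄ = F·P·Fᵀ + Q = [6 -8; -8 18]
S = H·P̄·Hᵀ + R = [93]
K = P̄·Hᵀ·S⁻¹ = [-4/31; 38/93]
x' − x̄ = [-60/31, 190/31] = K·y
y = (KᵀK)⁻¹·Kᵀ·(x' − x̄) = [15]
z = y + H·x̄ = [15] + [-14] = [1]

z = [1]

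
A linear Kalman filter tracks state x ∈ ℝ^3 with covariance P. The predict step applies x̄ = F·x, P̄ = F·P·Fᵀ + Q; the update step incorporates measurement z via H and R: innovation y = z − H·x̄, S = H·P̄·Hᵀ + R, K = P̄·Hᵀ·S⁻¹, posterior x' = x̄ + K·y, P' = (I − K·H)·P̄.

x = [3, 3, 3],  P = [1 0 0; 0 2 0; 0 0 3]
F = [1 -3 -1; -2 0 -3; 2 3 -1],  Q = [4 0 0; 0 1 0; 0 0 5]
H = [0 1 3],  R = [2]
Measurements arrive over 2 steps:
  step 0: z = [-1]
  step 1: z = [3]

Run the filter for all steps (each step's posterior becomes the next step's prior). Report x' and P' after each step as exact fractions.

step 0: x' = [-1151/167, -3022/167, 959/167], P' = [3830/167 1921/167 -651/167; 1921/167 8479/334 -2795/334; -651/167 -2795/334 995/334]
step 1: x' = [13350524/1502191, -13541792/1502191, 5965379/1502191], P' = [81091182/1502191 -82830016/1502191 27466016/1502191; -82830016/1502191 105275089/1502191 -35116181/1502191; 27466016/1502191 -35116181/1502191 12047227/1502191]

step 0: x̄ = F·x = [-9, -15, 12]
step 0: P̄ = F·P·Fᵀ + Q = [26 7 -13; 7 32 5; -13 5 30]
step 0: y = z − H·x̄ = [-22]
step 0: S = H·P̄·Hᵀ + R = [334]
step 0: K = P̄·Hᵀ·S⁻¹ = [-16/167; 47/334; 95/334]
step 0: x' = x̄ + K·y = [-1151/167, -3022/167, 959/167]
step 0: P' = (I − K·H)·P̄ = [3830/167 1921/167 -651/167; 1921/167 8479/334 -2795/334; -651/167 -2795/334 995/334]
step 1: x̄ = F·x = [6956/167, -575/167, -12327/167]
step 1: P̄ = F·P·Fᵀ + Q = [24542/167 -6568/167 -33808/167; -6568/167 24305/334 -10172/167; -33808/167 -10172/167 88849/167]
step 1: y = z − H·x̄ = [38057/167]
step 1: S = H·P̄·Hᵀ + R = [1502191/334]
step 1: K = P̄·Hᵀ·S⁻¹ = [-215984/1502191; -36727/1502191; 512750/1502191]
step 1: x' = x̄ + K·y = [13350524/1502191, -13541792/1502191, 5965379/1502191]
step 1: P' = (I − K·H)·P̄ = [81091182/1502191 -82830016/1502191 27466016/1502191; -82830016/1502191 105275089/1502191 -35116181/1502191; 27466016/1502191 -35116181/1502191 12047227/1502191]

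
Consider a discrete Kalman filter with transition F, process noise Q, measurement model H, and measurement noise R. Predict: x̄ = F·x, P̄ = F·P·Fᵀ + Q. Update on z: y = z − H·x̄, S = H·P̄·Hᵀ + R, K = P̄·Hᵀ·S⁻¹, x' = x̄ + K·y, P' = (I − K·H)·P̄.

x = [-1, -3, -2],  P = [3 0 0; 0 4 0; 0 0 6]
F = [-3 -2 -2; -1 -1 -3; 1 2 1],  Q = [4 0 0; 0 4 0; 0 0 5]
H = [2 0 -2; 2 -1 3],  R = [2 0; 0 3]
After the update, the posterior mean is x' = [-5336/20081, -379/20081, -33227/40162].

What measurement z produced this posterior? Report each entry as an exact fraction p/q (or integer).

z = [1, -3]

x̄ = F·x = [13, 10, -9]
P̄ = F·P·Fᵀ + Q = [71 53 -37; 53 65 -29; -37 -29 30]
S = H·P̄·Hᵀ + R = [702 -134; -134 140]
K = P̄·Hᵀ·S⁻¹ = [6823/20081 3375/20081; 4199/20081 -2579/20081; -6365/40162 6817/40162]
x' − x̄ = [-266389/20081, -201189/20081, 328231/40162] = K·y
y = (KᵀK)⁻¹·Kᵀ·(x' − x̄) = [-43, 8]
z = y + H·x̄ = [-43, 8] + [44, -11] = [1, -3]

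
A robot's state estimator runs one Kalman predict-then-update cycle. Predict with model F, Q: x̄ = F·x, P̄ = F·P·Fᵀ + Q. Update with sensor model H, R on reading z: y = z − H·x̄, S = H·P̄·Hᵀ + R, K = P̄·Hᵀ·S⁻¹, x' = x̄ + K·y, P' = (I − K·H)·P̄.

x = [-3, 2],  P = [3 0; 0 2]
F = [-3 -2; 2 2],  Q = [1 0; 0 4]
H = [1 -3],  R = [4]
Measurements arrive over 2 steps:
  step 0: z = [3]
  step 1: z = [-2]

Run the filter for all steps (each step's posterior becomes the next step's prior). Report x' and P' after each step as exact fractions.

step 0: x' = [287/103, -10/103], P' = [459/103 115/103; 115/103 71/103]
step 1: x' = [-49322/31253, 5926/31253], P' = [135024/31253 32700/31253; 32700/31253 20596/31253]

step 0: x̄ = F·x = [5, -2]
step 0: P̄ = F·P·Fᵀ + Q = [36 -26; -26 24]
step 0: y = z − H·x̄ = [-8]
step 0: S = H·P̄·Hᵀ + R = [412]
step 0: K = P̄·Hᵀ·S⁻¹ = [57/206; -49/206]
step 0: x' = x̄ + K·y = [287/103, -10/103]
step 0: P' = (I − K·H)·P̄ = [459/103 115/103; 115/103 71/103]
step 1: x̄ = F·x = [-841/103, 554/103]
step 1: P̄ = F·P·Fᵀ + Q = [5898/103 -4188/103; -4188/103 3452/103]
step 1: y = z − H·x̄ = [2297/103]
step 1: S = H·P̄·Hᵀ + R = [62506/103]
step 1: K = P̄·Hᵀ·S⁻¹ = [9231/31253; -7272/31253]
step 1: x' = x̄ + K·y = [-49322/31253, 5926/31253]
step 1: P' = (I − K·H)·P̄ = [135024/31253 32700/31253; 32700/31253 20596/31253]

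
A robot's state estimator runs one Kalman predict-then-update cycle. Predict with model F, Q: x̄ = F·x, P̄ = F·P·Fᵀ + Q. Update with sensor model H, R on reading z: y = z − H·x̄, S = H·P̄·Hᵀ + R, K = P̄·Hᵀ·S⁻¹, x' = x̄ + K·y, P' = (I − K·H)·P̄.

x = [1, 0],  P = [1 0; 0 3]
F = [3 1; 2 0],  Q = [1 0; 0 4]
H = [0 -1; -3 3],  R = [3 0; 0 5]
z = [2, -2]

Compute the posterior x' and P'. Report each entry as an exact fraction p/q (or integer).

x' = [-3/26, -11/13]
P' = [2371/910 963/455; 963/455 978/455]

x̄ = F·x = [3, 2]
P̄ = F·P·Fᵀ + Q = [13 6; 6 8]
y = z − H·x̄ = [4, 1]
S = H·P̄·Hᵀ + R = [11 -6; -6 86]
K = P̄·Hᵀ·S⁻¹ = [-321/455 -267/910; -326/455 9/455]
x' = x̄ + K·y = [-3/26, -11/13]
P' = (I − K·H)·P̄ = [2371/910 963/455; 963/455 978/455]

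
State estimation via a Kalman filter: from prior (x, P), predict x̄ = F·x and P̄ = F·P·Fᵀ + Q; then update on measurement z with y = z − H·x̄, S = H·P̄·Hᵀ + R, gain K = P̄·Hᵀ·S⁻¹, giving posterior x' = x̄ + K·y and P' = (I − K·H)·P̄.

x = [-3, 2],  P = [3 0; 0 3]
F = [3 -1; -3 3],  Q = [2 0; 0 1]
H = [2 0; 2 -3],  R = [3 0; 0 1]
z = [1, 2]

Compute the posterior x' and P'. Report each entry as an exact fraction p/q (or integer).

x̄ = F·x = [-11, 15]
P̄ = F·P·Fᵀ + Q = [32 -36; -36 55]
y = z − H·x̄ = [23, 69]
S = H·P̄·Hᵀ + R = [131 344; 344 1056]
K = P̄·Hᵀ·S⁻¹ = [263/625 129/5000; 687/2500 -6279/20000]
x' = x̄ + K·y = [2293/5000, -6843/20000]
P' = (I − K·H)·P̄ = [789/1250 2061/5000; 2061/5000 7589/20000]

x' = [2293/5000, -6843/20000]
P' = [789/1250 2061/5000; 2061/5000 7589/20000]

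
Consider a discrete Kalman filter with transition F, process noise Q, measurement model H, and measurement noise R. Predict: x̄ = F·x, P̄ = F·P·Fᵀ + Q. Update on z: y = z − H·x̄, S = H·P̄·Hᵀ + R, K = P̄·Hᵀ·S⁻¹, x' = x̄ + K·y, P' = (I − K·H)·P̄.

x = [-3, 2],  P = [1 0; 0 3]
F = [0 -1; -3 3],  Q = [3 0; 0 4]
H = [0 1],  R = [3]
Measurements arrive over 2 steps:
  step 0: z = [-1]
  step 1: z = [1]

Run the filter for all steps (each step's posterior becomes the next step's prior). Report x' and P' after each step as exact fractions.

step 0: x̄ = F·x = [-2, 15]
step 0: P̄ = F·P·Fᵀ + Q = [6 -9; -9 40]
step 0: y = z − H·x̄ = [-16]
step 0: S = H·P̄·Hᵀ + R = [43]
step 0: K = P̄·Hᵀ·S⁻¹ = [-9/43; 40/43]
step 0: x' = x̄ + K·y = [58/43, 5/43]
step 0: P' = (I − K·H)·P̄ = [177/43 -27/43; -27/43 120/43]
step 1: x̄ = F·x = [-5/43, -159/43]
step 1: P̄ = F·P·Fᵀ + Q = [249/43 -441/43; -441/43 3331/43]
step 1: y = z − H·x̄ = [202/43]
step 1: S = H·P̄·Hᵀ + R = [3460/43]
step 1: K = P̄·Hᵀ·S⁻¹ = [-441/3460; 3331/3460]
step 1: x' = x̄ + K·y = [-1237/1730, 1427/1730]
step 1: P' = (I − K·H)·P̄ = [15513/3460 -1323/3460; -1323/3460 9993/3460]

step 0: x' = [58/43, 5/43], P' = [177/43 -27/43; -27/43 120/43]
step 1: x' = [-1237/1730, 1427/1730], P' = [15513/3460 -1323/3460; -1323/3460 9993/3460]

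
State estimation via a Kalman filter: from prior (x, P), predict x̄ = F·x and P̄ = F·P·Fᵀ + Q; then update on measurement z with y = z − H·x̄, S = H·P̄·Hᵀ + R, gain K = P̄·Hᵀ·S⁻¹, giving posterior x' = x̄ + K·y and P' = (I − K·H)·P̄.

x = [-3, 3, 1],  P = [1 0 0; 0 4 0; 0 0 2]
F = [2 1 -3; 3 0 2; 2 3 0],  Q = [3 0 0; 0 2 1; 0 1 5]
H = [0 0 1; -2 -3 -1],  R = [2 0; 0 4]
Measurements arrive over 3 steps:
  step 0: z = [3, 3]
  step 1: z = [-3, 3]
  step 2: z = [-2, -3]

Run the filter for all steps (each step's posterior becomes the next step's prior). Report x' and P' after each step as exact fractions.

step 0: x̄ = F·x = [-6, -7, 3]
step 0: P̄ = F·P·Fᵀ + Q = [29 -6 16; -6 19 7; 16 7 45]
step 0: y = z − H·x̄ = [0, -27]
step 0: S = H·P̄·Hᵀ + R = [47 -98; -98 370]
step 0: K = P̄·Hᵀ·S⁻¹ = [216/3893 -532/3893; -1253/3893 -879/3893; 3523/3893 -98/3893]
step 0: x' = x̄ + K·y = [-8994/3893, -3518/3893, 14325/3893]
step 0: P' = (I − K·H)·P̄ = [79649/3893 -52534/3893 432/3893; -52534/3893 37030/3893 -2506/3893; 432/3893 -2506/3893 7046/3893]
step 1: x̄ = F·x = [-3793/229, 1668/3893, -28542/3893]
step 1: P̄ = F·P·Fᵀ + Q = [13555/229 15932/229 1728/229; 15932/229 757995/3893 -4327/3893; 1728/229 -4327/3893 40923/3893]
step 1: y = z − H·x̄ = [16863/3893, -140821/3893]
step 1: S = H·P̄·Hᵀ + R = [48709/3893 -86694/3893; -86694/3893 11141860/3893]
step 1: K = P̄·Hᵀ·S⁻¹ = [13765749/34368932 -7823053/68737864; -9373801/17184466 -8817941/34368932; 14399001/17184466 -43347/34368932]
step 1: x' = x̄ + K·y = [-736288829/68737864, 252488527/34368932, -125669967/34368932]
step 1: P' = (I − K·H)·P̄ = [621518503/34368932 -209153733/17184466 13765749/17184466; -209153733/17184466 75781825/8592233 -9373801/8592233; 13765749/17184466 -9373801/8592233 14399001/8592233]
step 2: x̄ = F·x = [-106790401/34368932, -2711546355/68737864, 5294188/8592233]
step 2: P̄ = F·P·Fᵀ + Q = [408008882/8592233 957982349/17184466 55316008/8592233; 957982349/17184466 6223166383/34368932 -29033119/8592233; 55316008/8592233 -29033119/8592233 91593695/8592233]
step 2: y = z − H·x̄ = [-22478654/8592233, -8725660757/68737864]
step 2: S = H·P̄·Hᵀ + R = [108778161/8592233 -115126354/8592233; -115126354/8592233 86220327715/34368932]
step 2: K = P̄·Hᵀ·S⁻¹ = [431363572924/1085384018347 -113928517678/1085384018347; -591276162367/1085384018347 -284955173861/1085384018347; 912943362917/1085384018347 -921010832/1085384018347]
step 2: x' = x̄ + K·y = [9961214777606/1085384018347, -5096436550351/1085384018347, -1602721600088/1085384018347]
step 2: P' = (I − K·H)·P̄ = [18156279106261/1085384018347 -12239857095886/1085384018347 862727145848/1085384018347; -12239857095886/1085384018347 8934029070650/1085384018347 -1182552324734/1085384018347; 862727145848/1085384018347 -1182552324734/1085384018347 1825886725834/1085384018347]

step 0: x' = [-8994/3893, -3518/3893, 14325/3893], P' = [79649/3893 -52534/3893 432/3893; -52534/3893 37030/3893 -2506/3893; 432/3893 -2506/3893 7046/3893]
step 1: x' = [-736288829/68737864, 252488527/34368932, -125669967/34368932], P' = [621518503/34368932 -209153733/17184466 13765749/17184466; -209153733/17184466 75781825/8592233 -9373801/8592233; 13765749/17184466 -9373801/8592233 14399001/8592233]
step 2: x' = [9961214777606/1085384018347, -5096436550351/1085384018347, -1602721600088/1085384018347], P' = [18156279106261/1085384018347 -12239857095886/1085384018347 862727145848/1085384018347; -12239857095886/1085384018347 8934029070650/1085384018347 -1182552324734/1085384018347; 862727145848/1085384018347 -1182552324734/1085384018347 1825886725834/1085384018347]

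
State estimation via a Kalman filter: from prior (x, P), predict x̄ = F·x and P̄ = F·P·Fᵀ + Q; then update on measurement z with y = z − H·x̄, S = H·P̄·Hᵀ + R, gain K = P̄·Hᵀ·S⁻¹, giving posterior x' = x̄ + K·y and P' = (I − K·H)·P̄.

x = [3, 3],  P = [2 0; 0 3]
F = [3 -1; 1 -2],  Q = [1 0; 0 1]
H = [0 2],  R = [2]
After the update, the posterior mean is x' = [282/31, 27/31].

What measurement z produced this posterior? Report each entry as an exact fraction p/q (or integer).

z = [2]

x̄ = F·x = [6, -3]
P̄ = F·P·Fᵀ + Q = [22 12; 12 15]
S = H·P̄·Hᵀ + R = [62]
K = P̄·Hᵀ·S⁻¹ = [12/31; 15/31]
x' − x̄ = [96/31, 120/31] = K·y
y = (KᵀK)⁻¹·Kᵀ·(x' − x̄) = [8]
z = y + H·x̄ = [8] + [-6] = [2]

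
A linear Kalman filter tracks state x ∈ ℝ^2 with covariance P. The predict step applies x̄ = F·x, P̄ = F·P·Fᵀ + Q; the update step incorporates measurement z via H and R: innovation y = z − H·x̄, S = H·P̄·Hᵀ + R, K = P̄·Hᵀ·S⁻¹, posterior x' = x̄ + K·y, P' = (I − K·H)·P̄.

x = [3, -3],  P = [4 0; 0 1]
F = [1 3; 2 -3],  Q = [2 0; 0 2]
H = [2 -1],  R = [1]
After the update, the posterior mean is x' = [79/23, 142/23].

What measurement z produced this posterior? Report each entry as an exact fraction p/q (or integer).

z = [1]

x̄ = F·x = [-6, 15]
P̄ = F·P·Fᵀ + Q = [15 -1; -1 27]
S = H·P̄·Hᵀ + R = [92]
K = P̄·Hᵀ·S⁻¹ = [31/92; -29/92]
x' − x̄ = [217/23, -203/23] = K·y
y = (KᵀK)⁻¹·Kᵀ·(x' − x̄) = [28]
z = y + H·x̄ = [28] + [-27] = [1]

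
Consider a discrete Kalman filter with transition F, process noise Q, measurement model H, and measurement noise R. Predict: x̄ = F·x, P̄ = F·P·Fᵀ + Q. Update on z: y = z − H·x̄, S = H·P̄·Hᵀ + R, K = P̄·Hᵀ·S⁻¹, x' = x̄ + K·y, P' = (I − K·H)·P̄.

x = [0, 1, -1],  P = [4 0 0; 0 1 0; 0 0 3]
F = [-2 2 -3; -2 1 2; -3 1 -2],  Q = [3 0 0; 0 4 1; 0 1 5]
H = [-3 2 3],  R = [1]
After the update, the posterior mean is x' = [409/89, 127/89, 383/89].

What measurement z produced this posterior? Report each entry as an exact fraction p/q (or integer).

x̄ = F·x = [5, -1, 3]
P̄ = F·P·Fᵀ + Q = [50 0 44; 0 33 14; 44 14 54]
S = H·P̄·Hᵀ + R = [445]
K = P̄·Hᵀ·S⁻¹ = [-18/445; 108/445; 58/445]
x' − x̄ = [-36/89, 216/89, 116/89] = K·y
y = (KᵀK)⁻¹·Kᵀ·(x' − x̄) = [10]
z = y + H·x̄ = [10] + [-8] = [2]

z = [2]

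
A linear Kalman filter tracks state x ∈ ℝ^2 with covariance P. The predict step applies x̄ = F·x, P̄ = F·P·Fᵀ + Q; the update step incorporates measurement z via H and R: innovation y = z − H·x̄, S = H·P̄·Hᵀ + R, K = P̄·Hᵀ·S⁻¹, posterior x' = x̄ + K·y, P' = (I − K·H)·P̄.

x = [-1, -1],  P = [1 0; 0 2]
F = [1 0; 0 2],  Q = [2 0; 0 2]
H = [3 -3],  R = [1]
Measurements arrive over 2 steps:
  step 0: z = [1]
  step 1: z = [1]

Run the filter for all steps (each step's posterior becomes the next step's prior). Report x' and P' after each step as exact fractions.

step 0: x̄ = F·x = [-1, -2]
step 0: P̄ = F·P·Fᵀ + Q = [3 0; 0 10]
step 0: y = z − H·x̄ = [-2]
step 0: S = H·P̄·Hᵀ + R = [118]
step 0: K = P̄·Hᵀ·S⁻¹ = [9/118; -15/59]
step 0: x' = x̄ + K·y = [-68/59, -88/59]
step 0: P' = (I − K·H)·P̄ = [273/118 135/59; 135/59 140/59]
step 1: x̄ = F·x = [-68/59, -176/59]
step 1: P̄ = F·P·Fᵀ + Q = [509/118 270/59; 270/59 678/59]
step 1: y = z − H·x̄ = [-265/59]
step 1: S = H·P̄·Hᵀ + R = [7183/118]
step 1: K = P̄·Hᵀ·S⁻¹ = [-93/7183; -2448/7183]
step 1: x' = x̄ + K·y = [-7861/7183, -10432/7183]
step 1: P' = (I − K·H)·P̄ = [30911/7183 30942/7183; 30942/7183 31758/7183]

step 0: x' = [-68/59, -88/59], P' = [273/118 135/59; 135/59 140/59]
step 1: x' = [-7861/7183, -10432/7183], P' = [30911/7183 30942/7183; 30942/7183 31758/7183]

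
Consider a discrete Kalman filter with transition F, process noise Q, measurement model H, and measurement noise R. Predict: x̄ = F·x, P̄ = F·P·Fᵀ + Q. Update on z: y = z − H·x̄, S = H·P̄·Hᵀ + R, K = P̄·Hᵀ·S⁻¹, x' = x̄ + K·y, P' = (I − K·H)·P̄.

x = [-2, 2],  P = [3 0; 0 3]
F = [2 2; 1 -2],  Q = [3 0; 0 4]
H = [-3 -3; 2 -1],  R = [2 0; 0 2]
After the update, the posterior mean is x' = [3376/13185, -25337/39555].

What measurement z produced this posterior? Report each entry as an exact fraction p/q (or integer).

z = [1, 1]

x̄ = F·x = [0, -6]
P̄ = F·P·Fᵀ + Q = [27 -6; -6 19]
S = H·P̄·Hᵀ + R = [308 -87; -87 153]
K = P̄·Hᵀ·S⁻¹ = [-491/4395 4333/13185; -2888/13185 -12941/39555]
x' − x̄ = [3376/13185, 211993/39555] = K·y
y = (KᵀK)⁻¹·Kᵀ·(x' − x̄) = [-17, -5]
z = y + H·x̄ = [-17, -5] + [18, 6] = [1, 1]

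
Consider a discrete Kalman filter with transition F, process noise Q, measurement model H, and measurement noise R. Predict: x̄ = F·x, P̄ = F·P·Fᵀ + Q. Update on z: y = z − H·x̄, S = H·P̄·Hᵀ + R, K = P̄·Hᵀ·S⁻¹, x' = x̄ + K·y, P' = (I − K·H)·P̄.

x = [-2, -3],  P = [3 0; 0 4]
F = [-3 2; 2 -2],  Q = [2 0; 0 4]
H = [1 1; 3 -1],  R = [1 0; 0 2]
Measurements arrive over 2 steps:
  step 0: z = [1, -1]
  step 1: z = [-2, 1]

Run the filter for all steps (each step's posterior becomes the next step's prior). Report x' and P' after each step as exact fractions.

step 0: x̄ = F·x = [0, 2]
step 0: P̄ = F·P·Fᵀ + Q = [45 -34; -34 32]
step 0: y = z − H·x̄ = [-1, 1]
step 0: S = H·P̄·Hᵀ + R = [10 35; 35 643]
step 0: K = P̄·Hᵀ·S⁻¹ = [386/1735 87/347; 3404/5205 -254/1041]
step 0: x' = x̄ + K·y = [49/1735, 1912/1735]
step 0: P' = (I − K·H)·P̄ = [314/1735 72/1735; 72/1735 3188/5205]
step 1: x̄ = F·x = [3677/1735, -3726/1735]
step 1: P̄ = F·P·Fᵀ + Q = [29048/5205 -16244/5205; -16244/5205 35612/5205]
step 1: y = z − H·x̄ = [-3421/1735, -13022/1735]
step 1: S = H·P̄·Hᵀ + R = [12459/1735 6348/1735; 6348/1735 404918/5205]
step 1: K = P̄·Hᵀ·S⁻¹ = [61780/283803 23186/94601; 302552/473005 -112756/473005]
step 1: x' = x̄ + K·y = [-42415/283803, -766074/473005]
step 1: P' = (I − K·H)·P̄ = [50224/283803 3852/94601; 3852/94601 283292/473005]

step 0: x' = [49/1735, 1912/1735], P' = [314/1735 72/1735; 72/1735 3188/5205]
step 1: x' = [-42415/283803, -766074/473005], P' = [50224/283803 3852/94601; 3852/94601 283292/473005]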